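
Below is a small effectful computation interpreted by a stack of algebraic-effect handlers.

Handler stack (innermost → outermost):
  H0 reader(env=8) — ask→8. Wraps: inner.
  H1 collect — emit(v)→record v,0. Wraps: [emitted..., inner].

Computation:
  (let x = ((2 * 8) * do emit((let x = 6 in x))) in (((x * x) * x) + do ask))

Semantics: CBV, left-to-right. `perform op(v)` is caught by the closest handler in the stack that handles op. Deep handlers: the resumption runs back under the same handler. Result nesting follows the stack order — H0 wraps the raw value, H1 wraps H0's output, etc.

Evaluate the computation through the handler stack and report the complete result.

Answer: [6, 8]

Evaluation trace:
emit(6) @ H1 ⇒ out+=6
ask @ H0 ⇒ 8
H0 returns 8
H1 returns [6, 8]
= [6, 8]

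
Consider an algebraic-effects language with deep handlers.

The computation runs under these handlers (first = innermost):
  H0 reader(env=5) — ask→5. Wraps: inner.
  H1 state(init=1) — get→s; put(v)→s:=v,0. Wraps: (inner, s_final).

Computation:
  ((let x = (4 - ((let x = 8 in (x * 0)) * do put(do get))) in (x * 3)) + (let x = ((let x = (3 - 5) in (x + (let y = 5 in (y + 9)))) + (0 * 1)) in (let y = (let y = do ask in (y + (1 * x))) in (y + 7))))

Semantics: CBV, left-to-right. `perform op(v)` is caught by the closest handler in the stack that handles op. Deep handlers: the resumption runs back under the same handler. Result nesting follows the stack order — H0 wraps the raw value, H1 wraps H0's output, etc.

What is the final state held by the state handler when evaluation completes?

Working:
get @ H1 ⇒ 1
put(1) @ H1 ⇒ s:=1
ask @ H0 ⇒ 5
H0 returns 36
H1 returns (36, 1)
= (36, 1)

Answer: 1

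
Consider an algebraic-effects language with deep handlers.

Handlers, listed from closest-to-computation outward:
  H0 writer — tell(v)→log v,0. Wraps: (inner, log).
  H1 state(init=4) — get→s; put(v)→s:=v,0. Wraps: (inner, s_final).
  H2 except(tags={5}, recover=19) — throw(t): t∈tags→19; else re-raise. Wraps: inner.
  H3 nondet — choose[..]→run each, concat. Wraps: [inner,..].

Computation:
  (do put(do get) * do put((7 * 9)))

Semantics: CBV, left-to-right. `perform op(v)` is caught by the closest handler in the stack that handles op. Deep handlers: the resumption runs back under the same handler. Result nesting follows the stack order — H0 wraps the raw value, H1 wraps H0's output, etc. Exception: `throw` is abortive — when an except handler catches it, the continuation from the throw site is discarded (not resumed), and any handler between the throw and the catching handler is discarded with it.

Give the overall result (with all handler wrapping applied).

Evaluation trace:
get @ H1 ⇒ 4
put(4) @ H1 ⇒ s:=4
put(63) @ H1 ⇒ s:=63
H0 returns (0, ())
H1 returns ((0, ()), 63)
H2 returns ((0, ()), 63)
H3 returns [((0, ()), 63)]
= [((0, ()), 63)]

Answer: [((0, ()), 63)]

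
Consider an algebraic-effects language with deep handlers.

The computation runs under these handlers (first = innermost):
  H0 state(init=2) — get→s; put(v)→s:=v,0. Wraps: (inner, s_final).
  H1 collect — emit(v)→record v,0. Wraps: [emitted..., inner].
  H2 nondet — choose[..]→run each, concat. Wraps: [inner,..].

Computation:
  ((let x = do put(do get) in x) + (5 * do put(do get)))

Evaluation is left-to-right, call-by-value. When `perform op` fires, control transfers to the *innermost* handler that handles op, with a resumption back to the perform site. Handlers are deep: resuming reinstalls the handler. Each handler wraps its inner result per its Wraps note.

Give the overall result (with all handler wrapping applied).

Answer: [[(0, 2)]]

Working:
get @ H0 ⇒ 2
put(2) @ H0 ⇒ s:=2
get @ H0 ⇒ 2
put(2) @ H0 ⇒ s:=2
H0 returns (0, 2)
H1 returns [(0, 2)]
H2 returns [[(0, 2)]]
= [[(0, 2)]]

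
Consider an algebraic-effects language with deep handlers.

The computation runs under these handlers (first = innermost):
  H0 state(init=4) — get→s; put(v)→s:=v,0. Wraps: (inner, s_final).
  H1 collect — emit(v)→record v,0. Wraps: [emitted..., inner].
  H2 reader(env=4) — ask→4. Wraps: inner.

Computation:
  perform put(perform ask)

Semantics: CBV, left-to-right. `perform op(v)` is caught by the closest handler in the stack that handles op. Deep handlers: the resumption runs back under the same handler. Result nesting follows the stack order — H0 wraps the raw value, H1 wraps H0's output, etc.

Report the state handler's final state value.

Step-by-step:
ask @ H2 ⇒ 4
put(4) @ H0 ⇒ s:=4
H0 returns (0, 4)
H1 returns [(0, 4)]
H2 returns [(0, 4)]
= [(0, 4)]

Answer: 4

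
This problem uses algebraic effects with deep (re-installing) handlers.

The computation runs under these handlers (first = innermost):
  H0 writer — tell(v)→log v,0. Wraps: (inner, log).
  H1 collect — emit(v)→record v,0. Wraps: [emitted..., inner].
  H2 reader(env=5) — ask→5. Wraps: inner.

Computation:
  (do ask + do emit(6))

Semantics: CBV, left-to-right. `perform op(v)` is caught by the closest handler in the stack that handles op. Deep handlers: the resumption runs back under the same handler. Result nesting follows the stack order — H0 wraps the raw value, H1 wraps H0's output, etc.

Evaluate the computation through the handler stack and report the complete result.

Answer: [6, (5, ())]

Working:
ask @ H2 ⇒ 5
emit(6) @ H1 ⇒ out+=6
H0 returns (5, ())
H1 returns [6, (5, ())]
H2 returns [6, (5, ())]
= [6, (5, ())]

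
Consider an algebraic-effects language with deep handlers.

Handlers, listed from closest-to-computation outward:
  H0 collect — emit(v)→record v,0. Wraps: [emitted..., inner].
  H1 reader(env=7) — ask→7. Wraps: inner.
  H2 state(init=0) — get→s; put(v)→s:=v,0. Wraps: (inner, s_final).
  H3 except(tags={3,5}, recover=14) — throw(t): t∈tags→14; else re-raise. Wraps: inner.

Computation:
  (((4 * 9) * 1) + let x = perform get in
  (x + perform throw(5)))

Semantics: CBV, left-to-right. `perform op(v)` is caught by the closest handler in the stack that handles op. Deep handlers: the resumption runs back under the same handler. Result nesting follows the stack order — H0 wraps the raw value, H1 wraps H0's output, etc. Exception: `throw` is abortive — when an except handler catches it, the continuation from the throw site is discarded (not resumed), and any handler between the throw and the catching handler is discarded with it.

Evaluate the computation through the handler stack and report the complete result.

Answer: 14

Evaluation trace:
get @ H2 ⇒ 0
throw(5) @ H3 caught ⇒ 14
= 14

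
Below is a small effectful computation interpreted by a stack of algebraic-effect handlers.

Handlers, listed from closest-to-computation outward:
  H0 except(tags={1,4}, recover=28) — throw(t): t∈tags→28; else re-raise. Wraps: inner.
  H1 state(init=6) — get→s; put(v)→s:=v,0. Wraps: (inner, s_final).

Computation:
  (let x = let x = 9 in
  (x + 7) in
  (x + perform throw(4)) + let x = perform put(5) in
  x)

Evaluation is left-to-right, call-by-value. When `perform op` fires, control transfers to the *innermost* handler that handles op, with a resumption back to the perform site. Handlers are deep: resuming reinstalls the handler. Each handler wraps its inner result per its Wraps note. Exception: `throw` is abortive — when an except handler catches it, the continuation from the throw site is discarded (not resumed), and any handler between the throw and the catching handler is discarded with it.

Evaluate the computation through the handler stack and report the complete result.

Evaluation trace:
throw(4) @ H0 caught ⇒ 28
H1 returns (28, 6)
= (28, 6)

Answer: (28, 6)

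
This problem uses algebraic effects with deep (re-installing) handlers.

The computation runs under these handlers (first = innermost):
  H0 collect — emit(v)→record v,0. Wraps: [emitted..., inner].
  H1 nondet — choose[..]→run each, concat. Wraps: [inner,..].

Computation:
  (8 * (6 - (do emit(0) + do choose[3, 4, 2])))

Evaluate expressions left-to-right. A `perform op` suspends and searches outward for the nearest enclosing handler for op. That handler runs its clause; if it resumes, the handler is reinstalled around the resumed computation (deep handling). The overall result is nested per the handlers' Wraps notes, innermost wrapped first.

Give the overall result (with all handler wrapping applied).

Working:
emit(0) @ H0 ⇒ out+=0
choose[3, 4, 2] @ H1
  branch[0] choose=3:
    H0 returns [0, 24]
    H1 returns [[0, 24]]
  branch[1] choose=4:
    H0 returns [0, 16]
    H1 returns [[0, 16]]
  branch[2] choose=2:
    H0 returns [0, 32]
    H1 returns [[0, 32]]
= [[0, 24], [0, 16], [0, 32]]

Answer: [[0, 24], [0, 16], [0, 32]]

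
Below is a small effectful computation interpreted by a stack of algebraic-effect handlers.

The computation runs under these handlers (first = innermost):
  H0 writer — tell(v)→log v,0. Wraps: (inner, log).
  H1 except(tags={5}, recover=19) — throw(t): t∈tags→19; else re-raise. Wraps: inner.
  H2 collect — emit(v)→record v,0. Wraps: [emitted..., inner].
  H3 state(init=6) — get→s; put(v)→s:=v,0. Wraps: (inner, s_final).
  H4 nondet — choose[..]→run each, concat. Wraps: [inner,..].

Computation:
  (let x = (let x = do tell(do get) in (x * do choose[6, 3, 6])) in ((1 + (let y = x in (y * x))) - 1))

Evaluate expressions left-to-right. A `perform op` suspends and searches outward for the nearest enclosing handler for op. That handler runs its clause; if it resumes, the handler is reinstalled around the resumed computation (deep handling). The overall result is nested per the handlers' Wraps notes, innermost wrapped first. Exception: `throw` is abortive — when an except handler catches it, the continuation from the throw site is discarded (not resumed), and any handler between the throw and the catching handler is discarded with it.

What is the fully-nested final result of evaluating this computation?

Answer: [([(0, (6))], 6), ([(0, (6))], 6), ([(0, (6))], 6)]

Step-by-step:
get @ H3 ⇒ 6
tell(6) @ H0 ⇒ log+=6
choose[6, 3, 6] @ H4
  branch[0] choose=6:
    H0 returns (0, (6))
    H1 returns (0, (6))
    H2 returns [(0, (6))]
    H3 returns ([(0, (6))], 6)
    H4 returns [([(0, (6))], 6)]
  branch[1] choose=3:
    H0 returns (0, (6))
    H1 returns (0, (6))
    H2 returns [(0, (6))]
    H3 returns ([(0, (6))], 6)
    H4 returns [([(0, (6))], 6)]
  branch[2] choose=6:
    H0 returns (0, (6))
    H1 returns (0, (6))
    H2 returns [(0, (6))]
    H3 returns ([(0, (6))], 6)
    H4 returns [([(0, (6))], 6)]
= [([(0, (6))], 6), ([(0, (6))], 6), ([(0, (6))], 6)]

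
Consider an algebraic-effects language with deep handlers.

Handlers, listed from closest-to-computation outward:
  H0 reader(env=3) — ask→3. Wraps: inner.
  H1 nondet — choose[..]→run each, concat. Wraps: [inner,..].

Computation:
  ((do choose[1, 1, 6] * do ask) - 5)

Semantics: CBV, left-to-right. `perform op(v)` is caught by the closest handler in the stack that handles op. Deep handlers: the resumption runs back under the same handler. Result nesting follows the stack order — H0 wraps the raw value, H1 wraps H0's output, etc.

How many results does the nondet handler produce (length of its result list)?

Answer: 3

Working:
choose[1, 1, 6] @ H1
  branch[0] choose=1:
    ask @ H0 ⇒ 3
    H0 returns -2
    H1 returns [-2]
  branch[1] choose=1:
    ask @ H0 ⇒ 3
    H0 returns -2
    H1 returns [-2]
  branch[2] choose=6:
    ask @ H0 ⇒ 3
    H0 returns 13
    H1 returns [13]
= [-2, -2, 13]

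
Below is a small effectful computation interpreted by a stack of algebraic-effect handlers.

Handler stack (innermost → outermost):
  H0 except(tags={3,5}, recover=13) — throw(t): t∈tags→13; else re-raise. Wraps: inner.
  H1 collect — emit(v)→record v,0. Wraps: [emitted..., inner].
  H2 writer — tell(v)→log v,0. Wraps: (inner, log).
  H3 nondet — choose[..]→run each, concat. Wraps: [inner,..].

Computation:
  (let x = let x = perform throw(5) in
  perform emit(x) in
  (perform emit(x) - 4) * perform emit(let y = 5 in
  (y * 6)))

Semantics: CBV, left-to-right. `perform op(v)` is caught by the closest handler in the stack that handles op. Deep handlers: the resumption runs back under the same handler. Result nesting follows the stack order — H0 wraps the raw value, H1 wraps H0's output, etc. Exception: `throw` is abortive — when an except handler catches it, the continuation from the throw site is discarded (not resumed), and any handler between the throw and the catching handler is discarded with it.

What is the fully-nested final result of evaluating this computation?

Working:
throw(5) @ H0 caught ⇒ 13
H1 returns [13]
H2 returns ([13], ())
H3 returns [([13], ())]
= [([13], ())]

Answer: [([13], ())]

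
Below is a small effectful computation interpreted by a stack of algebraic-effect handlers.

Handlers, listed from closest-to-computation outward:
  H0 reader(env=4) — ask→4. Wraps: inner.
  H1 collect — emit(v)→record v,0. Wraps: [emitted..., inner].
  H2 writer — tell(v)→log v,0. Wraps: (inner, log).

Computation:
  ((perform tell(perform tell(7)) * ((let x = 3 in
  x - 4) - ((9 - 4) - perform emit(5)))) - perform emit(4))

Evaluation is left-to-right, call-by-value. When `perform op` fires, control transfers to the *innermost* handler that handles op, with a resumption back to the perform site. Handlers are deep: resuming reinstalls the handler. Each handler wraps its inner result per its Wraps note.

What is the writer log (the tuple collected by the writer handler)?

Step-by-step:
tell(7) @ H2 ⇒ log+=7
tell(0) @ H2 ⇒ log+=0
emit(5) @ H1 ⇒ out+=5
emit(4) @ H1 ⇒ out+=4
H0 returns 0
H1 returns [5, 4, 0]
H2 returns ([5, 4, 0], (7, 0))
= ([5, 4, 0], (7, 0))

Answer: (7, 0)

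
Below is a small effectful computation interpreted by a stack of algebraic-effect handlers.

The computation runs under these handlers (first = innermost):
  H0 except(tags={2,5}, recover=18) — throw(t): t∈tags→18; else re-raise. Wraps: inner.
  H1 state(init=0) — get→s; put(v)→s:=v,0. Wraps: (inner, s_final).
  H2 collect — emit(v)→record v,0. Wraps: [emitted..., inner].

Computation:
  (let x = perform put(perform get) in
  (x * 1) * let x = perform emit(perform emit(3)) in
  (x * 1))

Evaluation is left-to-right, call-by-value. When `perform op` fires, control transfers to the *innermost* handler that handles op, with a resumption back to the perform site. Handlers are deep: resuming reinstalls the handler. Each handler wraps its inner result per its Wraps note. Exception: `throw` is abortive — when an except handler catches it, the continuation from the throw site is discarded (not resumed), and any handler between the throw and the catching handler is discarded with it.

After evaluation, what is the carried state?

Answer: 0

Working:
get @ H1 ⇒ 0
put(0) @ H1 ⇒ s:=0
emit(3) @ H2 ⇒ out+=3
emit(0) @ H2 ⇒ out+=0
H0 returns 0
H1 returns (0, 0)
H2 returns [3, 0, (0, 0)]
= [3, 0, (0, 0)]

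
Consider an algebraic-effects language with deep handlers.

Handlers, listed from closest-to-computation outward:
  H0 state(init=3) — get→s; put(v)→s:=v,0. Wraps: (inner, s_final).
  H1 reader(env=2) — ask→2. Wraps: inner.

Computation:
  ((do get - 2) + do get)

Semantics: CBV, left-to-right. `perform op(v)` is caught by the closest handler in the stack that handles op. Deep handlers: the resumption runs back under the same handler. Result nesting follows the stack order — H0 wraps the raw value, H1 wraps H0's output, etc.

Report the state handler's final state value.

Evaluation trace:
get @ H0 ⇒ 3
get @ H0 ⇒ 3
H0 returns (4, 3)
H1 returns (4, 3)
= (4, 3)

Answer: 3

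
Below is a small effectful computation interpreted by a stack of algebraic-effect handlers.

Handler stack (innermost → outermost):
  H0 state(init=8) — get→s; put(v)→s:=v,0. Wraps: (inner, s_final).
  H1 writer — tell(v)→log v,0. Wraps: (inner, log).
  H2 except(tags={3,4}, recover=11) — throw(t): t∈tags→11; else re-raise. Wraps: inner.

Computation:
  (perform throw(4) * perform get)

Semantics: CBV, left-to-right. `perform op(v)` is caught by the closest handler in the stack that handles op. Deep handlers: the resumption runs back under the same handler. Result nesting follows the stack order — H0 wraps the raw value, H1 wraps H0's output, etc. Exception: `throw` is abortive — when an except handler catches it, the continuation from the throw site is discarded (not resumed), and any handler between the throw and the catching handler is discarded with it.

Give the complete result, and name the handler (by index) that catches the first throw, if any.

Answer: 11 ; first throw caught by: H2

Evaluation trace:
throw(4) @ H2 caught ⇒ 11
= 11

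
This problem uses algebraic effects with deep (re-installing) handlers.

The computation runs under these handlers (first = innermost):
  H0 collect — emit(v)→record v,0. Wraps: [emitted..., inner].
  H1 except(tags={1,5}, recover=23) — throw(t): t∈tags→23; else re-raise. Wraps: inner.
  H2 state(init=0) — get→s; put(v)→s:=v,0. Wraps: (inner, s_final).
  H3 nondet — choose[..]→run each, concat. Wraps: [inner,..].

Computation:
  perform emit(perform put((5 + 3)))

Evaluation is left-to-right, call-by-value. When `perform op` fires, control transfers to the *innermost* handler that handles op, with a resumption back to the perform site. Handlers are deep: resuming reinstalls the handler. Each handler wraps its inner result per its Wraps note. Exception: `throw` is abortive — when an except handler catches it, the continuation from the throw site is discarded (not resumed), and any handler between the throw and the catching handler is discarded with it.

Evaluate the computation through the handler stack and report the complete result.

Working:
put(8) @ H2 ⇒ s:=8
emit(0) @ H0 ⇒ out+=0
H0 returns [0, 0]
H1 returns [0, 0]
H2 returns ([0, 0], 8)
H3 returns [([0, 0], 8)]
= [([0, 0], 8)]

Answer: [([0, 0], 8)]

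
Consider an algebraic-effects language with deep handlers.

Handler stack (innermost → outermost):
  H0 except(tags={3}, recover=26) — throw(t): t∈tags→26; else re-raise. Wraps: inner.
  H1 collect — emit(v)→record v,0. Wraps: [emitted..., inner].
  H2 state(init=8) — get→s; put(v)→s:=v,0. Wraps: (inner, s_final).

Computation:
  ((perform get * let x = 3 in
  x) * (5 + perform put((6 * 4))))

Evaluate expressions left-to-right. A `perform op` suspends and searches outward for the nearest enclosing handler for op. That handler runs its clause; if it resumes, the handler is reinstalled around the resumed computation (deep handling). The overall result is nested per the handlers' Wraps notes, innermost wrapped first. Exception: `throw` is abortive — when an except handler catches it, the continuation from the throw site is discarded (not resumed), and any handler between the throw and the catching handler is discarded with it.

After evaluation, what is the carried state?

Answer: 24

Step-by-step:
get @ H2 ⇒ 8
put(24) @ H2 ⇒ s:=24
H0 returns 120
H1 returns [120]
H2 returns ([120], 24)
= ([120], 24)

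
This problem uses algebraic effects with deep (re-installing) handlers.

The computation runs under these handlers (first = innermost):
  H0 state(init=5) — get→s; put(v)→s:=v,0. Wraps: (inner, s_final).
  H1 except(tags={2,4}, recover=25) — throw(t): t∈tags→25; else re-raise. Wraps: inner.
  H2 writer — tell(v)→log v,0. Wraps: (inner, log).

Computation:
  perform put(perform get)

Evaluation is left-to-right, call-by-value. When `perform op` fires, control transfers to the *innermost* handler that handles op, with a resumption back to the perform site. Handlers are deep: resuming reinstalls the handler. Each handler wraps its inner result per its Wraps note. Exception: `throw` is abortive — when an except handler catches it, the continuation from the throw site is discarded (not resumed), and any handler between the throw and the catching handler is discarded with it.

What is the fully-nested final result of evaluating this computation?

Step-by-step:
get @ H0 ⇒ 5
put(5) @ H0 ⇒ s:=5
H0 returns (0, 5)
H1 returns (0, 5)
H2 returns ((0, 5), ())
= ((0, 5), ())

Answer: ((0, 5), ())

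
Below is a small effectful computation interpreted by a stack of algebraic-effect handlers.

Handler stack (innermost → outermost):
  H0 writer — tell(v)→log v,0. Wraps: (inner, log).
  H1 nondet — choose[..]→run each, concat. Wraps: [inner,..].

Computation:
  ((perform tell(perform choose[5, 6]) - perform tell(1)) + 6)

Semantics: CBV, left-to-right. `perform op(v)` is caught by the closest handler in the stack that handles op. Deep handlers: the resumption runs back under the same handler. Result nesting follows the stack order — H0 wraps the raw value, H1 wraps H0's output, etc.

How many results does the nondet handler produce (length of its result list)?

Answer: 2

Evaluation trace:
choose[5, 6] @ H1
  branch[0] choose=5:
    tell(5) @ H0 ⇒ log+=5
    tell(1) @ H0 ⇒ log+=1
    H0 returns (6, (5, 1))
    H1 returns [(6, (5, 1))]
  branch[1] choose=6:
    tell(6) @ H0 ⇒ log+=6
    tell(1) @ H0 ⇒ log+=1
    H0 returns (6, (6, 1))
    H1 returns [(6, (6, 1))]
= [(6, (5, 1)), (6, (6, 1))]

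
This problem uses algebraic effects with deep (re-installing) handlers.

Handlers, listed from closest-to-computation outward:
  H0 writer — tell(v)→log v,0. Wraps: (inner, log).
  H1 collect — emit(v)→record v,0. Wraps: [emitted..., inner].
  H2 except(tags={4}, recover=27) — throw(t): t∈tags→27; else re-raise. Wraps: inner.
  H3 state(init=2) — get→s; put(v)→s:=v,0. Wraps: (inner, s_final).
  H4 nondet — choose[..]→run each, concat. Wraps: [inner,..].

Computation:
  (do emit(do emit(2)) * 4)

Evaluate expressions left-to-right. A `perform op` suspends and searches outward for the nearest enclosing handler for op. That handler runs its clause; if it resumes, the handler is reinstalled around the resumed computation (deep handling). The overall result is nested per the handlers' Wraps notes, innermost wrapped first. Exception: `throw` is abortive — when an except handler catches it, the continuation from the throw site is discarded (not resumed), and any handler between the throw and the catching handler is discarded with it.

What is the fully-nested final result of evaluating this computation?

Answer: [([2, 0, (0, ())], 2)]

Step-by-step:
emit(2) @ H1 ⇒ out+=2
emit(0) @ H1 ⇒ out+=0
H0 returns (0, ())
H1 returns [2, 0, (0, ())]
H2 returns [2, 0, (0, ())]
H3 returns ([2, 0, (0, ())], 2)
H4 returns [([2, 0, (0, ())], 2)]
= [([2, 0, (0, ())], 2)]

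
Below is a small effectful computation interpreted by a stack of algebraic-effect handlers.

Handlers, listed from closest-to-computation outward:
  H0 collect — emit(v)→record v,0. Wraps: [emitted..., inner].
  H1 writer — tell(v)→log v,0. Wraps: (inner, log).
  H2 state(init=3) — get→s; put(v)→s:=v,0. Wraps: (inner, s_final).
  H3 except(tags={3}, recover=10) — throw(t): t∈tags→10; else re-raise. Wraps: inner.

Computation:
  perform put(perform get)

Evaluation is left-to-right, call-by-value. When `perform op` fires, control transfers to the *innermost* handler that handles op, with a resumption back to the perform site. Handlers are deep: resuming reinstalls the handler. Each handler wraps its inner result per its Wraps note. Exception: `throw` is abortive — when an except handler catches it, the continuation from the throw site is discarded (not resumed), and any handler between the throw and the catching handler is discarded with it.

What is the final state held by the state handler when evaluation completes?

Working:
get @ H2 ⇒ 3
put(3) @ H2 ⇒ s:=3
H0 returns [0]
H1 returns ([0], ())
H2 returns (([0], ()), 3)
H3 returns (([0], ()), 3)
= (([0], ()), 3)

Answer: 3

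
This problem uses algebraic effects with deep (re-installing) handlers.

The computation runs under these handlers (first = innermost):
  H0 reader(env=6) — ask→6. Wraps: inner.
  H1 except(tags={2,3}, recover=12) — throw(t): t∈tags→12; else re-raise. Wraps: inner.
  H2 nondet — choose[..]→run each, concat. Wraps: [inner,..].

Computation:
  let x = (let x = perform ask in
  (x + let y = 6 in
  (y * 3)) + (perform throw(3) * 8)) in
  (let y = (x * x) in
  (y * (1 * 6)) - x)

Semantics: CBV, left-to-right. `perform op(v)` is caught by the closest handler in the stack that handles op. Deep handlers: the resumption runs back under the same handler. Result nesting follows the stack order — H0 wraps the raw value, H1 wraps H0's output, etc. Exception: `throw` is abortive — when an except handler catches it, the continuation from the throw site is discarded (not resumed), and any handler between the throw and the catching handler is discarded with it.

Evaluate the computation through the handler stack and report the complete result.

Answer: [12]

Evaluation trace:
ask @ H0 ⇒ 6
throw(3) @ H1 caught ⇒ 12
H2 returns [12]
= [12]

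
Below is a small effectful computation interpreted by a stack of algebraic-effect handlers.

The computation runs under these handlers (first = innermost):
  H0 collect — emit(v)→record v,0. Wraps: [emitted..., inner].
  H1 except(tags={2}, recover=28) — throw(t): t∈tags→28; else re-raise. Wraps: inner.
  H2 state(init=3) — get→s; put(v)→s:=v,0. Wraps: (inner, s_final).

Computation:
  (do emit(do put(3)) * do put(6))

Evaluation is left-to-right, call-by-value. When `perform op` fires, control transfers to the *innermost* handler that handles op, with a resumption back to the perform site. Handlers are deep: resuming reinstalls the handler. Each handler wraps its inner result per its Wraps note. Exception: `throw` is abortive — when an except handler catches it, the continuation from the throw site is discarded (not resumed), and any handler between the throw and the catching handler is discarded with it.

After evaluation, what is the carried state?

Working:
put(3) @ H2 ⇒ s:=3
emit(0) @ H0 ⇒ out+=0
put(6) @ H2 ⇒ s:=6
H0 returns [0, 0]
H1 returns [0, 0]
H2 returns ([0, 0], 6)
= ([0, 0], 6)

Answer: 6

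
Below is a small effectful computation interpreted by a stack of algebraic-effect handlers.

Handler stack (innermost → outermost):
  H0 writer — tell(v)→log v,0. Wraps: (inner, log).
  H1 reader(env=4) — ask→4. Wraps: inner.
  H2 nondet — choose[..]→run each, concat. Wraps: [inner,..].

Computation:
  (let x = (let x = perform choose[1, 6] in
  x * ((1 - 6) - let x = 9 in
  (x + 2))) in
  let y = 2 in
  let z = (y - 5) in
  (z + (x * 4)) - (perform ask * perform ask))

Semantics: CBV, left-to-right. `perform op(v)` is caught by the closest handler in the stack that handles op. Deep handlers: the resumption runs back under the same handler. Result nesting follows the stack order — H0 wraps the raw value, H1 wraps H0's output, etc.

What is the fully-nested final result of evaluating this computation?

Evaluation trace:
choose[1, 6] @ H2
  branch[0] choose=1:
    ask @ H1 ⇒ 4
    ask @ H1 ⇒ 4
    H0 returns (-83, ())
    H1 returns (-83, ())
    H2 returns [(-83, ())]
  branch[1] choose=6:
    ask @ H1 ⇒ 4
    ask @ H1 ⇒ 4
    H0 returns (-403, ())
    H1 returns (-403, ())
    H2 returns [(-403, ())]
= [(-83, ()), (-403, ())]

Answer: [(-83, ()), (-403, ())]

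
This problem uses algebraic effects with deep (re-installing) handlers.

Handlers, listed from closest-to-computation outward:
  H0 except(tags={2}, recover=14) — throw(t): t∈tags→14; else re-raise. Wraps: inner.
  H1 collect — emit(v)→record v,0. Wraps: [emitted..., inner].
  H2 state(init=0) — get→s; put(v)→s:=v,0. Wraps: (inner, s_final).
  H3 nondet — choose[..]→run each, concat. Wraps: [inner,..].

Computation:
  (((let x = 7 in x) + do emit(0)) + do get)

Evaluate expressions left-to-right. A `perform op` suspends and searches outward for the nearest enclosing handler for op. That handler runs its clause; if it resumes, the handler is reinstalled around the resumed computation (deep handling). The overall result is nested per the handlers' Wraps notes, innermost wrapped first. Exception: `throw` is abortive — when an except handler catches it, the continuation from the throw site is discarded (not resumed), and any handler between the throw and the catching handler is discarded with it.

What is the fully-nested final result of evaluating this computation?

Answer: [([0, 7], 0)]

Step-by-step:
emit(0) @ H1 ⇒ out+=0
get @ H2 ⇒ 0
H0 returns 7
H1 returns [0, 7]
H2 returns ([0, 7], 0)
H3 returns [([0, 7], 0)]
= [([0, 7], 0)]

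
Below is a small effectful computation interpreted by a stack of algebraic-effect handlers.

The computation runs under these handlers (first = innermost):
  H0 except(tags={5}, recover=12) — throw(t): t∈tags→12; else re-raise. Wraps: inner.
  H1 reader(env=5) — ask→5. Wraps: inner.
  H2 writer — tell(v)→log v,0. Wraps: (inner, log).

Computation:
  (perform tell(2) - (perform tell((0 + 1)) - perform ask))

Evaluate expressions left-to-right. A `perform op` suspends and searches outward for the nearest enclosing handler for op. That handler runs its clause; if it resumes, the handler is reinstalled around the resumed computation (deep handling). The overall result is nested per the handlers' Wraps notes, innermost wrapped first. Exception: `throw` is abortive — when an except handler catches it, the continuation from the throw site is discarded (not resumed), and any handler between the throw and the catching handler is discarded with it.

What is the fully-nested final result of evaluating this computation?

Working:
tell(2) @ H2 ⇒ log+=2
tell(1) @ H2 ⇒ log+=1
ask @ H1 ⇒ 5
H0 returns 5
H1 returns 5
H2 returns (5, (2, 1))
= (5, (2, 1))

Answer: (5, (2, 1))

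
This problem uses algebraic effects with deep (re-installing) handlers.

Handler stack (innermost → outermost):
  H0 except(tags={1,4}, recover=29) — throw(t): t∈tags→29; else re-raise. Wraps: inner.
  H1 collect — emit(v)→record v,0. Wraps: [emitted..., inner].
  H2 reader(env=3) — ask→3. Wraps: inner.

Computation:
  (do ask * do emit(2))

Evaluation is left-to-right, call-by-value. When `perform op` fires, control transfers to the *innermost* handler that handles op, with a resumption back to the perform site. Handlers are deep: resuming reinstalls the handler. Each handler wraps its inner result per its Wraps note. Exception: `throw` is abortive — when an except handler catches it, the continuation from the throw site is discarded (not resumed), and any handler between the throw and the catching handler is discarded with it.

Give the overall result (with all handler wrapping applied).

Step-by-step:
ask @ H2 ⇒ 3
emit(2) @ H1 ⇒ out+=2
H0 returns 0
H1 returns [2, 0]
H2 returns [2, 0]
= [2, 0]

Answer: [2, 0]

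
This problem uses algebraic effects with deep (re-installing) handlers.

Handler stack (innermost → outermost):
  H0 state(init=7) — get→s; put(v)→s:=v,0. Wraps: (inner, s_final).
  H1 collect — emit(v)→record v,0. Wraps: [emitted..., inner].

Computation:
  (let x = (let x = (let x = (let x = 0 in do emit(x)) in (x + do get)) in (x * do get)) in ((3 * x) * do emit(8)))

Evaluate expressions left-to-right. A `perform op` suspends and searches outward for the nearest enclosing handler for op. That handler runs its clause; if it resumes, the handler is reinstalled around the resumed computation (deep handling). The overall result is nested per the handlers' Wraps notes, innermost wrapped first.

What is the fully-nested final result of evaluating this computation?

Answer: [0, 8, (0, 7)]

Working:
emit(0) @ H1 ⇒ out+=0
get @ H0 ⇒ 7
get @ H0 ⇒ 7
emit(8) @ H1 ⇒ out+=8
H0 returns (0, 7)
H1 returns [0, 8, (0, 7)]
= [0, 8, (0, 7)]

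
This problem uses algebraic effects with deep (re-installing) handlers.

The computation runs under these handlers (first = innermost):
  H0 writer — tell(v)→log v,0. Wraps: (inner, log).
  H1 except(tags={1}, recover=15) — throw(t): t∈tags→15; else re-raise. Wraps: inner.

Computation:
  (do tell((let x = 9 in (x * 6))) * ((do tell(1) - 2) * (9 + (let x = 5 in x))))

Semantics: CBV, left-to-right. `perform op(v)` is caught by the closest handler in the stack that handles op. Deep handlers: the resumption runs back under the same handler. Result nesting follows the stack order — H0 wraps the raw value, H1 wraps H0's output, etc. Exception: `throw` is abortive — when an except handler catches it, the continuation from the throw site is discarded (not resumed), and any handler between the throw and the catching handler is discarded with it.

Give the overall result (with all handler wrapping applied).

Answer: (0, (54, 1))

Working:
tell(54) @ H0 ⇒ log+=54
tell(1) @ H0 ⇒ log+=1
H0 returns (0, (54, 1))
H1 returns (0, (54, 1))
= (0, (54, 1))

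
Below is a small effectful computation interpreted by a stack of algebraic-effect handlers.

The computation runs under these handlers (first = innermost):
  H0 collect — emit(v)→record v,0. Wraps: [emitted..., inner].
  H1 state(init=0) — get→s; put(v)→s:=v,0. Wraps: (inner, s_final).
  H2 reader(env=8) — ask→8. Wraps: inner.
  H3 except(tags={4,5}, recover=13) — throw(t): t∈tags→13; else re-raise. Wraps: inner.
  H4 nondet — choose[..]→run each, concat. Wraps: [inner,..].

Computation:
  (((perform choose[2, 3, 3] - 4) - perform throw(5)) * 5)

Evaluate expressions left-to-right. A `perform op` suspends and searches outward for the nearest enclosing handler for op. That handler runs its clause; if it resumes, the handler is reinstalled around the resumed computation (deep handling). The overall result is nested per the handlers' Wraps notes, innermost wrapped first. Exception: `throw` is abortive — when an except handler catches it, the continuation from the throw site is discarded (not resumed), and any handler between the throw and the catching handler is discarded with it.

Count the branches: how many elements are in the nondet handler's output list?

Evaluation trace:
choose[2, 3, 3] @ H4
  branch[0] choose=2:
    throw(5) @ H3 caught ⇒ 13
    H4 returns [13]
  branch[1] choose=3:
    throw(5) @ H3 caught ⇒ 13
    H4 returns [13]
  branch[2] choose=3:
    throw(5) @ H3 caught ⇒ 13
    H4 returns [13]
= [13, 13, 13]

Answer: 3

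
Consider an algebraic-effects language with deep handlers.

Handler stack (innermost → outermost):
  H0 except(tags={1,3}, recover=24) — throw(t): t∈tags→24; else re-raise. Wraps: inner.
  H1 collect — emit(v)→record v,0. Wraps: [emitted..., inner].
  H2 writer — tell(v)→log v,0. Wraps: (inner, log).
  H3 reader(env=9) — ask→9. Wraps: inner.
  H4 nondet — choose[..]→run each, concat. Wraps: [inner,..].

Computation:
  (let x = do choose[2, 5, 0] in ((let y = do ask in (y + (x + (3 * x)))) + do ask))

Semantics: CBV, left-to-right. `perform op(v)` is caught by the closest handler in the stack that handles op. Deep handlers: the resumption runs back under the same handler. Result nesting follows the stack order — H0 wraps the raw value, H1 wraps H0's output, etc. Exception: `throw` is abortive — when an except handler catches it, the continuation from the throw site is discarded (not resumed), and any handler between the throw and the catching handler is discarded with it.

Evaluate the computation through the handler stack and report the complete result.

Working:
choose[2, 5, 0] @ H4
  branch[0] choose=2:
    ask @ H3 ⇒ 9
    ask @ H3 ⇒ 9
    H0 returns 26
    H1 returns [26]
    H2 returns ([26], ())
    H3 returns ([26], ())
    H4 returns [([26], ())]
  branch[1] choose=5:
    ask @ H3 ⇒ 9
    ask @ H3 ⇒ 9
    H0 returns 38
    H1 returns [38]
    H2 returns ([38], ())
    H3 returns ([38], ())
    H4 returns [([38], ())]
  branch[2] choose=0:
    ask @ H3 ⇒ 9
    ask @ H3 ⇒ 9
    H0 returns 18
    H1 returns [18]
    H2 returns ([18], ())
    H3 returns ([18], ())
    H4 returns [([18], ())]
= [([26], ()), ([38], ()), ([18], ())]

Answer: [([26], ()), ([38], ()), ([18], ())]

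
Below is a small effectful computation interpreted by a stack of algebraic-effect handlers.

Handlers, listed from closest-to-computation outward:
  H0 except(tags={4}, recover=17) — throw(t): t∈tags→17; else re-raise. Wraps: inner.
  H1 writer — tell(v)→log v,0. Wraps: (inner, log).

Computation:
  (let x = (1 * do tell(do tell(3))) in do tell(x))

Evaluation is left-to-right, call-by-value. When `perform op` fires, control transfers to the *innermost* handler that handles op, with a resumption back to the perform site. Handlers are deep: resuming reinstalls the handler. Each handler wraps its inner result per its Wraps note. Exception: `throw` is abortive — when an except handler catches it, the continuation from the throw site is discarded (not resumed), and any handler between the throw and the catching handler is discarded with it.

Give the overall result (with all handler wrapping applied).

Answer: (0, (3, 0, 0))

Evaluation trace:
tell(3) @ H1 ⇒ log+=3
tell(0) @ H1 ⇒ log+=0
tell(0) @ H1 ⇒ log+=0
H0 returns 0
H1 returns (0, (3, 0, 0))
= (0, (3, 0, 0))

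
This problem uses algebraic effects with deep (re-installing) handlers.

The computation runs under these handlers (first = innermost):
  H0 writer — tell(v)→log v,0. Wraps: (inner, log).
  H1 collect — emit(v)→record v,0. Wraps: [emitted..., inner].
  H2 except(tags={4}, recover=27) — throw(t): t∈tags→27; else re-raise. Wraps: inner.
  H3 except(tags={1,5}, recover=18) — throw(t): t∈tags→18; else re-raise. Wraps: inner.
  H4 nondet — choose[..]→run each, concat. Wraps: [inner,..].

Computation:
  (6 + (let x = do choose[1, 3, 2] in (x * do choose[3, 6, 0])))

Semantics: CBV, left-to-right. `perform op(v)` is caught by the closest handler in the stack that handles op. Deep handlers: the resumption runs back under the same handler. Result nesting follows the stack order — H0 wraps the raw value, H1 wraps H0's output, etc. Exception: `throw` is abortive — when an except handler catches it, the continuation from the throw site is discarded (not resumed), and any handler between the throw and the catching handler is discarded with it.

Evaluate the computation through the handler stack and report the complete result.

Evaluation trace:
choose[1, 3, 2] @ H4
  branch[0] choose=1:
    choose[3, 6, 0] @ H4
      branch[0] choose=3:
        H0 returns (9, ())
        H1 returns [(9, ())]
        H2 returns [(9, ())]
        H3 returns [(9, ())]
        H4 returns [[(9, ())]]
      branch[1] choose=6:
        H0 returns (12, ())
        H1 returns [(12, ())]
        H2 returns [(12, ())]
        H3 returns [(12, ())]
        H4 returns [[(12, ())]]
      branch[2] choose=0:
        H0 returns (6, ())
        H1 returns [(6, ())]
        H2 returns [(6, ())]
        H3 returns [(6, ())]
        H4 returns [[(6, ())]]
  branch[1] choose=3:
    choose[3, 6, 0] @ H4
      branch[0] choose=3:
        H0 returns (15, ())
        H1 returns [(15, ())]
        H2 returns [(15, ())]
        H3 returns [(15, ())]
        H4 returns [[(15, ())]]
      branch[1] choose=6:
        H0 returns (24, ())
        H1 returns [(24, ())]
        H2 returns [(24, ())]
        H3 returns [(24, ())]
        H4 returns [[(24, ())]]
      branch[2] choose=0:
        H0 returns (6, ())
        H1 returns [(6, ())]
        H2 returns [(6, ())]
        H3 returns [(6, ())]
        H4 returns [[(6, ())]]
  branch[2] choose=2:
    choose[3, 6, 0] @ H4
      branch[0] choose=3:
        H0 returns (12, ())
        H1 returns [(12, ())]
        H2 returns [(12, ())]
        H3 returns [(12, ())]
        H4 returns [[(12, ())]]
      branch[1] choose=6:
        H0 returns (18, ())
        H1 returns [(18, ())]
        H2 returns [(18, ())]
        H3 returns [(18, ())]
        H4 returns [[(18, ())]]
      branch[2] choose=0:
        H0 returns (6, ())
        H1 returns [(6, ())]
        H2 returns [(6, ())]
        H3 returns [(6, ())]
        H4 returns [[(6, ())]]
= [[(9, ())], [(12, ())], [(6, ())], [(15, ())], [(24, ())], [(6, ())], [(12, ())], [(18, ())], [(6, ())]]

Answer: [[(9, ())], [(12, ())], [(6, ())], [(15, ())], [(24, ())], [(6, ())], [(12, ())], [(18, ())], [(6, ())]]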